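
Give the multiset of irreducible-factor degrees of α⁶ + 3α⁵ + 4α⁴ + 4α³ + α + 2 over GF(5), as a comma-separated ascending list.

1, 1, 1, 1, 2

Write h(α) = α⁶ + 3α⁵ + 4α⁴ + 4α³ + α + 2.
Roots in GF(5): h(0) = 2; h(1) = 0 → root; h(2) = 0 → root; h(3) = 0 → root; h(4) = 4.
Linear factors from roots: (α + 4), (α + 3), (α + 2).
Complete factorization: h(α) = (α + 2)·(α + 3)·(α + 4)^2·(α² + 2).
Factor degrees with multiplicity: 1 + 1 + 1 + 1 + 2 = 6.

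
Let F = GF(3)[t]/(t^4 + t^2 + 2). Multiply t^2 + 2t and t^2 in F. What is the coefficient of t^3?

Multiply in GF(3)[t]: (t^2 + 2t)·(t^2) = t^4 + 2t^3.
Reduce using t^4 ≡ 2t^2 + 1 (mod t^4 + t^2 + 2).
Reduced: 2t^3 + 2t^2 + 1.

2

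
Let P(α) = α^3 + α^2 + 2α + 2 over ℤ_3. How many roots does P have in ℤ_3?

Evaluate at each of the 3 elements of ℤ_3:
P(0) = 2; P(1) = 0 → root; P(2) = 0 → root.
Roots: {1, 2}.

2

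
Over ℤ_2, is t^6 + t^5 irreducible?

Write f(t) = t^6 + t^5.
Check for roots in ℤ_2: f(0) = 0 → root; f(1) = 0 → root.
f(0) = 0, so (t) divides f(t); f is reducible.

No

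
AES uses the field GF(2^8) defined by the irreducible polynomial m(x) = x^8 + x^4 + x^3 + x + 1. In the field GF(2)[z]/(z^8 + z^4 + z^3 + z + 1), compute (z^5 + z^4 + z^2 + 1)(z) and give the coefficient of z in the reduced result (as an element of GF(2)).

1

Multiply in GF(2)[z]: (z^5 + z^4 + z^2 + 1)·(z) = z^6 + z^5 + z^3 + z.
Reduced: z^6 + z^5 + z^3 + z.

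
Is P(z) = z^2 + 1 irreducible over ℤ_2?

No

Check for roots in ℤ_2: P(0) = 1; P(1) = 0 → root.
P(1) = 0, so (z − 1) divides P(z); P is reducible.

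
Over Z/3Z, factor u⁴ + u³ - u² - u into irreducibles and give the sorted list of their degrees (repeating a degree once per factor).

Write g(u) = u⁴ + u³ - u² - u.
Roots in Z/3Z: g(0) = 0 → root; g(1) = 0 → root; g(2) = 0 → root.
Linear factors from roots: (u), (u - 1), (u + 1).
Complete factorization: g(u) = (u)·(u - 1)·(u + 1)^2.
Factor degrees with multiplicity: 1 + 1 + 1 + 1 = 4.

1, 1, 1, 1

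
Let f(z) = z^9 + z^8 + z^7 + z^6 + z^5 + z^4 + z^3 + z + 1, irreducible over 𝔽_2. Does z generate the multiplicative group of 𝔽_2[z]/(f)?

Yes

|GF(2^9)^×| = 2^9 − 1 = 511. Prime factorization: 511 = 7·73.
f is primitive ⇔ z has order 511 in GF(2)[z]/(f), i.e. z^(511/q) ≠ 1 for each prime q | 511.
z^(73) mod f = z^6 + z^5 + z^2.
z^(7) mod f = z^7.
None equal 1, so z has full order 511; f is primitive.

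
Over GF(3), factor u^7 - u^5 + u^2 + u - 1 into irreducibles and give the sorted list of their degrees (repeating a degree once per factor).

7

Write h(u) = u^7 - u^5 + u^2 + u - 1.
Roots in GF(3): h(0) = 2; h(1) = 1; h(2) = 2.
Complete factorization: h(u) = (u^7 - u^5 + u^2 + u - 1).
Factor degrees with multiplicity: 7 = 7.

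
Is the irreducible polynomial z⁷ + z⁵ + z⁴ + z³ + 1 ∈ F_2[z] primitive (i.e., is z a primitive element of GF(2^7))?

Yes

Write f(z) = z⁷ + z⁵ + z⁴ + z³ + 1.
|GF(2^7)^×| = 2^7 − 1 = 127. Prime factorization: 127 = 127.
f is primitive ⇔ z has order 127 in GF(2)[z]/(f), i.e. z^(127/q) ≠ 1 for each prime q | 127.
z^(1) mod f = z.
None equal 1, so z has full order 127; f is primitive.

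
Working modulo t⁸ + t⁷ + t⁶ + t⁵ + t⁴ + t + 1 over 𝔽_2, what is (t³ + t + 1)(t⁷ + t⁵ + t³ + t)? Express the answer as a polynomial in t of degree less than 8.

t^7 + t^2

Multiply in 𝔽_2[t]: (t³ + t + 1)·(t⁷ + t⁵ + t³ + t) = t¹⁰ + t⁷ + t⁵ + t³ + t² + t.
Reduce using t⁸ ≡ t⁷ + t⁶ + t⁵ + t⁴ + t + 1 (mod t⁸ + t⁷ + t⁶ + t⁵ + t⁴ + t + 1).
Reduced: t⁷ + t².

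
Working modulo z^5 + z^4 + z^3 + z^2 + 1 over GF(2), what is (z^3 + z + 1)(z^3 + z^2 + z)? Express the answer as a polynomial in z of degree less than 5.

Multiply in GF(2)[z]: (z^3 + z + 1)·(z^3 + z^2 + z) = z^6 + z^5 + z.
Reduce using z^5 ≡ z^4 + z^3 + z^2 + 1 (mod z^5 + z^4 + z^3 + z^2 + 1).
Reduced: z^4 + z^3.

z^4 + z^3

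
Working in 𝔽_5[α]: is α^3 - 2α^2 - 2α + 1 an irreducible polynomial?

Write m(α) = α^3 - 2α^2 - 2α + 1.
Check for roots in 𝔽_5: m(0) = 1; m(1) = 3; m(2) = 2; m(3) = 4; m(4) = 0 → root.
m(4) = 0, so (α − 4) divides m(α); m is reducible.

No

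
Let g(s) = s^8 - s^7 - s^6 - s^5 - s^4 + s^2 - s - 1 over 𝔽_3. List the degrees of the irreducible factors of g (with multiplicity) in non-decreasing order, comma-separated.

8

Roots in 𝔽_3: g(0) = 2; g(1) = 2; g(2) = 2.
Complete factorization: g(s) = (s^8 - s^7 - s^6 - s^5 - s^4 + s^2 - s - 1).
Factor degrees with multiplicity: 8 = 8.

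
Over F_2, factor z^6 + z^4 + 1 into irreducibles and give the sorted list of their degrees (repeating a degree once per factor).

3, 3

Write h(z) = z^6 + z^4 + 1.
Roots in F_2: h(0) = 1; h(1) = 1.
Complete factorization: h(z) = (z^3 + z^2 + 1)^2.
Factor degrees with multiplicity: 3 + 3 = 6.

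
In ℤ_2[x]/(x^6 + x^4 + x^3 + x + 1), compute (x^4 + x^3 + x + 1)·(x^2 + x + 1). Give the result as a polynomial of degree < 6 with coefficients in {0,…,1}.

Multiply in ℤ_2[x]: (x^4 + x^3 + x + 1)·(x^2 + x + 1) = x^6 + 1.
Reduce using x^6 ≡ x^4 + x^3 + x + 1 (mod x^6 + x^4 + x^3 + x + 1).
Reduced: x^4 + x^3 + x.

x^4 + x^3 + x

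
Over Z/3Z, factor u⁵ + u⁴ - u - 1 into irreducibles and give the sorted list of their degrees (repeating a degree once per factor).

Write f(u) = u⁵ + u⁴ - u - 1.
Roots in Z/3Z: f(0) = 2; f(1) = 0 → root; f(2) = 0 → root.
Linear factors from roots: (u - 1), (u + 1).
Complete factorization: f(u) = (u - 1)·(u + 1)^2·(u² + 1).
Factor degrees with multiplicity: 1 + 1 + 1 + 2 = 5.

1, 1, 1, 2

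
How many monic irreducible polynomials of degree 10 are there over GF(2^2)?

104754

The number of monic irreducibles of degree 10 over GF(4) is (1/10)·Σ_{d∣10} μ(10/d) 4^d.
Divisors of 10: 1, 2, 5, 10; μ(10/d) for each: 1, -1, -1, 1.
Σ = 4^1 − 4^2 − 4^5 + 4^10 = 1047540.
N = 1047540/10 = 104754.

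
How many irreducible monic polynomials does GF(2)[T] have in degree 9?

The number of monic irreducibles of degree 9 over GF(2) is (1/9)·Σ_{d∣9} μ(9/d) 2^d.
Divisors of 9: 1, 3, 9; μ(9/d) for each: 0, -1, 1.
Σ = − 2^3 + 2^9 = 504.
N = 504/9 = 56.

56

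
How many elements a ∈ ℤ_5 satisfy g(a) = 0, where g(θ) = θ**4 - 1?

Evaluate at each of the 5 elements of ℤ_5:
g(0) = 4; g(1) = 0 → root; g(2) = 0 → root; g(3) = 0 → root; g(4) = 0 → root.
Roots: {1, 2, 3, 4}.

4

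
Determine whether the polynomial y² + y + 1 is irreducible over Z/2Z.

Write m(y) = y² + y + 1.
Check for roots in Z/2Z: m(0) = 1; m(1) = 1.
No roots. A degree-2 polynomial over a field with no linear factor is irreducible.

Yes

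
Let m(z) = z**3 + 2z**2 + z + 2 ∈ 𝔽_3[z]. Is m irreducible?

Check for roots in 𝔽_3: m(0) = 2; m(1) = 0 → root; m(2) = 2.
m(1) = 0, so (z − 1) divides m(z); m is reducible.

No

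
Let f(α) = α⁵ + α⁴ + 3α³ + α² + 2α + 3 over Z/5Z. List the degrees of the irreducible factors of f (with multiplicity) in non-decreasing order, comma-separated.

Roots in Z/5Z: f(0) = 3; f(1) = 1; f(2) = 3; f(3) = 3; f(4) = 4.
Complete factorization: f(α) = (α² + 2)·(α³ + α² + α + 4).
Factor degrees with multiplicity: 2 + 3 = 5.

2, 3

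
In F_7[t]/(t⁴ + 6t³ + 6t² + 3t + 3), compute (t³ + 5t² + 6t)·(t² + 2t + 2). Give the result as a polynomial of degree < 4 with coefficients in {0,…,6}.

6t^3 + 6t^2 + 6t + 4

Multiply in F_7[t]: (t³ + 5t² + 6t)·(t² + 2t + 2) = t⁵ + 4t³ + t² + 5t.
Reduce using t⁴ ≡ t³ + t² + 4t + 4 (mod t⁴ + 6t³ + 6t² + 3t + 3).
Reduced: 6t³ + 6t² + 6t + 4.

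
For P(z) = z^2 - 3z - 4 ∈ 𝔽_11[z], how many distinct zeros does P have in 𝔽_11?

2

Evaluate at each of the 11 elements of 𝔽_11:
P(0) = 7; P(1) = 5; P(2) = 5; P(3) = 7; P(4) = 0 → root; P(5) = 6; P(6) = 3; P(7) = 2; P(8) = 3; P(9) = 6; P(10) = 0 → root.
Roots: {4, 10}.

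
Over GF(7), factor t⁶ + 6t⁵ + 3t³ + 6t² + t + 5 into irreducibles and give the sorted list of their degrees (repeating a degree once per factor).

Write h(t) = t⁶ + 6t⁵ + 3t³ + 6t² + t + 5.
Complete factorization: h(t) = (t⁶ + 6t⁵ + 3t³ + 6t² + t + 5).
Factor degrees with multiplicity: 6 = 6.

6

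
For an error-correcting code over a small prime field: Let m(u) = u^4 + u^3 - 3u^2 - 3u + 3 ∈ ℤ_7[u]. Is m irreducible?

Yes

Check for roots in ℤ_7: m(0) = 3; m(1) = 6; m(2) = 2; m(3) = 5; m(4) = 4; m(5) = 5; m(6) = 3.
No roots, so no linear factors.
Degree-2 irreducible divisors: test the 21 monic irreducibles of degree 2 over GF(7).
None of them divide m (all give nonzero remainder).
No irreducible factor of degree ≤ 2 exists, so m is irreducible over GF(7).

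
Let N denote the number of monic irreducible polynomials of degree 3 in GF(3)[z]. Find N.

By the necklace-counting formula, N_3(3) = (1/3) Σ_{d|3} μ(3/d)·3^d.
Divisors of 3: 1, 3; μ(3/d) for each: -1, 1.
Σ = − 3^1 + 3^3 = 24.
N = 24/3 = 8.

8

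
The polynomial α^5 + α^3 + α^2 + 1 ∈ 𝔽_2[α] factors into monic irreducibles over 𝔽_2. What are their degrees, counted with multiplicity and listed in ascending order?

Write f(α) = α^5 + α^3 + α^2 + 1.
Roots in 𝔽_2: f(0) = 1; f(1) = 0 → root.
Linear factors from roots: (α + 1).
Complete factorization: f(α) = (α + 1)^3·(α^2 + α + 1).
Factor degrees with multiplicity: 1 + 1 + 1 + 2 = 5.

1, 1, 1, 2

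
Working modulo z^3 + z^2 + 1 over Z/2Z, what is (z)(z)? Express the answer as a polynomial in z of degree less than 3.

Multiply in Z/2Z[z]: (z)·(z) = z^2.
Reduced: z^2.

z^2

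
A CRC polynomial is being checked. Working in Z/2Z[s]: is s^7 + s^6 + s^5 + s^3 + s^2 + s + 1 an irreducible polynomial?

Yes

Write h(s) = s^7 + s^6 + s^5 + s^3 + s^2 + s + 1.
Check for roots in Z/2Z: h(0) = 1; h(1) = 1.
No roots, so no linear factors.
Monic irreducibles of degree 2 over GF(2): s^2 + s + 1.
None of them divide h (all give nonzero remainder).
Monic irreducibles of degree 3 over GF(2): s^3 + s + 1, s^3 + s^2 + 1.
None of them divide h (all give nonzero remainder).
No irreducible factor of degree ≤ 3 exists, so h is irreducible over GF(2).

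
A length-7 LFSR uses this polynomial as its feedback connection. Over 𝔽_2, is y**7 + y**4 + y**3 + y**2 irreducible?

No

Write P(y) = y**7 + y**4 + y**3 + y**2.
Check for roots in 𝔽_2: P(0) = 0 → root; P(1) = 0 → root.
P(0) = 0, so (y) divides P(y); P is reducible.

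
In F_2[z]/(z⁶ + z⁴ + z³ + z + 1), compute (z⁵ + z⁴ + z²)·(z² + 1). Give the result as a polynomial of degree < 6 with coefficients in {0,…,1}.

z^3 + 1

Multiply in F_2[z]: (z⁵ + z⁴ + z²)·(z² + 1) = z⁷ + z⁶ + z⁵ + z².
Reduce using z⁶ ≡ z⁴ + z³ + z + 1 (mod z⁶ + z⁴ + z³ + z + 1).
Reduced: z³ + 1.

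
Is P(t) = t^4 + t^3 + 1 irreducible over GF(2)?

Check for roots in GF(2): P(0) = 1; P(1) = 1.
No roots, so no linear factors.
Monic irreducibles of degree 2 over GF(2): t^2 + t + 1.
None of them divide P (all give nonzero remainder).
No irreducible factor of degree ≤ 2 exists, so P is irreducible over GF(2).

Yes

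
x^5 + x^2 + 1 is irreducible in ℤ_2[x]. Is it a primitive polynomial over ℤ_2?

Write f(x) = x^5 + x^2 + 1.
|GF(2^5)^×| = 2^5 − 1 = 31. Prime factorization: 31 = 31.
f is primitive ⇔ x has order 31 in GF(2)[x]/(f), i.e. x^(31/q) ≠ 1 for each prime q | 31.
x^(1) mod f = x.
None equal 1, so x has full order 31; f is primitive.

Yes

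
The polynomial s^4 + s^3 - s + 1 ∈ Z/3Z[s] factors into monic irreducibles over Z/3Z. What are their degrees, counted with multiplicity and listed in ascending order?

Write f(s) = s^4 + s^3 - s + 1.
Roots in Z/3Z: f(0) = 1; f(1) = 2; f(2) = 2.
Complete factorization: f(s) = (s^4 + s^3 - s + 1).
Factor degrees with multiplicity: 4 = 4.

4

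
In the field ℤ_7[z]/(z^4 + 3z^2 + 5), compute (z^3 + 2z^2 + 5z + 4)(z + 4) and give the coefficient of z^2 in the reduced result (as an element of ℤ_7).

3

Multiply in ℤ_7[z]: (z^3 + 2z^2 + 5z + 4)·(z + 4) = z^4 + 6z^3 + 6z^2 + 3z + 2.
Reduce using z^4 ≡ 4z^2 + 2 (mod z^4 + 3z^2 + 5).
Reduced: 6z^3 + 3z^2 + 3z + 4.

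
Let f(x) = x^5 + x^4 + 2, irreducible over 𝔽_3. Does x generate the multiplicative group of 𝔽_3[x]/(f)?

No

|GF(3^5)^×| = 3^5 − 1 = 242. Prime factorization: 242 = 2·11^2.
f is primitive ⇔ x has order 242 in GF(3)[x]/(f), i.e. x^(242/q) ≠ 1 for each prime q | 242.
x^(121) mod f = 1
x^(22) mod f = 2x^2 + x + 1.
Since x^(121) = 1, the order of x divides 121 < 242; not primitive.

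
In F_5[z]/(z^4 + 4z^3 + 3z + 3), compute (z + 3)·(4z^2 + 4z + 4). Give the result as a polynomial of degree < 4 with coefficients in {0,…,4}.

4z^3 + z^2 + z + 2

Multiply in F_5[z]: (z + 3)·(4z^2 + 4z + 4) = 4z^3 + z^2 + z + 2.
Reduced: 4z^3 + z^2 + z + 2.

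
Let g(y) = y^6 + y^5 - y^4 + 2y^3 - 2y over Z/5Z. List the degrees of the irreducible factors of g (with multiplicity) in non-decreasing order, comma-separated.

1, 2, 3

Roots in Z/5Z: g(0) = 0 → root; g(1) = 1; g(2) = 2; g(3) = 4; g(4) = 4.
Linear factors from roots: (y).
Complete factorization: g(y) = (y)·(y^2 - 2y - 1)·(y^3 - 2y^2 + y + 2).
Factor degrees with multiplicity: 1 + 2 + 3 = 6.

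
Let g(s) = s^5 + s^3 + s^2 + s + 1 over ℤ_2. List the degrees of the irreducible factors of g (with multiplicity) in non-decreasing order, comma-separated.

5

Roots in ℤ_2: g(0) = 1; g(1) = 1.
Complete factorization: g(s) = (s^5 + s^3 + s^2 + s + 1).
Factor degrees with multiplicity: 5 = 5.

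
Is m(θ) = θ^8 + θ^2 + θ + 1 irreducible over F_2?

No

Check for roots in F_2: m(0) = 1; m(1) = 0 → root.
m(1) = 0, so (θ − 1) divides m(θ); m is reducible.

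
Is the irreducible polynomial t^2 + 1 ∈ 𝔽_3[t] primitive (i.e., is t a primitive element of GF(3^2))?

No

Write f(t) = t^2 + 1.
|GF(3^2)^×| = 3^2 − 1 = 8. Prime factorization: 8 = 2^3.
f is primitive ⇔ t has order 8 in GF(3)[t]/(f), i.e. t^(8/q) ≠ 1 for each prime q | 8.
t^(4) mod f = 1
Since t^(4) = 1, the order of t divides 4 < 8; not primitive.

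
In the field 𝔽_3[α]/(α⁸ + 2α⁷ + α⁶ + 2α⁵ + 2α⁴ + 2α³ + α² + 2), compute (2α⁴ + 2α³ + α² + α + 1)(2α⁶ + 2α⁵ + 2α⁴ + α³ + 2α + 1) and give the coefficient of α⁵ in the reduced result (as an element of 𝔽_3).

Multiply in 𝔽_3[α]: (2α⁴ + 2α³ + α² + α + 1)·(2α⁶ + 2α⁵ + 2α⁴ + α³ + 2α + 1) = α¹⁰ + 2α⁹ + α⁸ + α⁷ + 2α⁶ + 2α³ + 1.
Reduce using α⁸ ≡ α⁷ + 2α⁶ + α⁵ + α⁴ + α³ + 2α² + 1 (mod α⁸ + 2α⁷ + α⁶ + 2α⁵ + 2α⁴ + 2α³ + α² + 2).
Reduced: 2α⁷ + α⁵ + 2α⁴ + 2α³ + α² + 1.

1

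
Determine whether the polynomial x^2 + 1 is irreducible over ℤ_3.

Yes

Write g(x) = x^2 + 1.
Check for roots in ℤ_3: g(0) = 1; g(1) = 2; g(2) = 2.
No roots. A degree-2 polynomial over a field with no linear factor is irreducible.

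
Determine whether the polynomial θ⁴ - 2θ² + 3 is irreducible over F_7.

Yes

Write h(θ) = θ⁴ - 2θ² + 3.
Check for roots in F_7: h(0) = 3; h(1) = 2; h(2) = 4; h(3) = 3; h(4) = 3; h(5) = 4; h(6) = 2.
No roots, so no linear factors.
Degree-2 irreducible divisors: test the 21 monic irreducibles of degree 2 over GF(7).
None of them divide h (all give nonzero remainder).
No irreducible factor of degree ≤ 2 exists, so h is irreducible over GF(7).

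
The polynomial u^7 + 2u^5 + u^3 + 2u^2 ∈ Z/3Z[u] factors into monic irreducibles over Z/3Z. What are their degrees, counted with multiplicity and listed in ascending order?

Write f(u) = u^7 + 2u^5 + u^3 + 2u^2.
Roots in Z/3Z: f(0) = 0 → root; f(1) = 0 → root; f(2) = 1.
Linear factors from roots: (u), (u + 2).
Complete factorization: f(u) = (u)^2·(u + 2)^2·(u^3 + 2u^2 + 2u + 2).
Factor degrees with multiplicity: 1 + 1 + 1 + 1 + 3 = 7.

1, 1, 1, 1, 3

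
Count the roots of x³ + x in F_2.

2

Write g(x) = x³ + x.
Evaluate at each of the 2 elements of F_2:
g(0) = 0 → root; g(1) = 0 → root.
Roots: {0, 1}.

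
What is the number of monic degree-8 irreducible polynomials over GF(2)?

Gauss's count: N_{2}(8) = (1/8) Σ_{d|8} μ(8/d)·2^d.
Divisors of 8: 1, 2, 4, 8; μ(8/d) for each: 0, 0, -1, 1.
Σ = − 2^4 + 2^8 = 240.
N = 240/8 = 30.

30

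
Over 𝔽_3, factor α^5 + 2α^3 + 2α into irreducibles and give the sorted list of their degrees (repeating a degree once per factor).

1, 4

Write f(α) = α^5 + 2α^3 + 2α.
Roots in 𝔽_3: f(0) = 0 → root; f(1) = 2; f(2) = 1.
Linear factors from roots: (α).
Complete factorization: f(α) = (α)·(α^4 + 2α^2 + 2).
Factor degrees with multiplicity: 1 + 4 = 5.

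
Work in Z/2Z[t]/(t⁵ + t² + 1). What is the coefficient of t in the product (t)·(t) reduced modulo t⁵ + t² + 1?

Multiply in Z/2Z[t]: (t)·(t) = t².
Reduced: t².

0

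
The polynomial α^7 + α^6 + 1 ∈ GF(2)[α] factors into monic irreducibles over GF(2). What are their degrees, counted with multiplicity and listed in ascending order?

Write g(α) = α^7 + α^6 + 1.
Roots in GF(2): g(0) = 1; g(1) = 1.
Complete factorization: g(α) = (α^7 + α^6 + 1).
Factor degrees with multiplicity: 7 = 7.

7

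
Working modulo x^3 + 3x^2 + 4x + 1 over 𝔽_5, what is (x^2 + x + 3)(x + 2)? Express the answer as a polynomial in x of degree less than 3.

x

Multiply in 𝔽_5[x]: (x^2 + x + 3)·(x + 2) = x^3 + 3x^2 + 1.
Reduce using x^3 ≡ 2x^2 + x + 4 (mod x^3 + 3x^2 + 4x + 1).
Reduced: x.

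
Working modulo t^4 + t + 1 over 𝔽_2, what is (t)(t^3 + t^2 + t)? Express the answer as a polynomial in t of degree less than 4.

Multiply in 𝔽_2[t]: (t)·(t^3 + t^2 + t) = t^4 + t^3 + t^2.
Reduce using t^4 ≡ t + 1 (mod t^4 + t + 1).
Reduced: t^3 + t^2 + t + 1.

t^3 + t^2 + t + 1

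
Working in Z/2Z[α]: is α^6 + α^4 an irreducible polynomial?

No

Write f(α) = α^6 + α^4.
Check for roots in Z/2Z: f(0) = 0 → root; f(1) = 0 → root.
f(0) = 0, so (α) divides f(α); f is reducible.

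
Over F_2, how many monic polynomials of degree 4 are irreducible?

3

x^(2^4) − x is the product of all monic irreducibles of degree dividing 4; Möbius inversion gives N = (1/4) Σ μ(4/d)·2^d.
Divisors of 4: 1, 2, 4; μ(4/d) for each: 0, -1, 1.
Σ = − 2^2 + 2^4 = 12.
N = 12/4 = 3.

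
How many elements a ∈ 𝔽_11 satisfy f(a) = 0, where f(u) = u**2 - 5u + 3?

Evaluate at each of the 11 elements of 𝔽_11:
f(0) = 3; f(1) = 10; f(2) = 8; f(3) = 8; f(4) = 10; f(5) = 3; f(6) = 9; f(7) = 6; f(8) = 5; f(9) = 6; f(10) = 9.
No element is a root.

0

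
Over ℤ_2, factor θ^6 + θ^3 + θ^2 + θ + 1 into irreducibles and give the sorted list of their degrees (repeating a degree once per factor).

2, 4

Write f(θ) = θ^6 + θ^3 + θ^2 + θ + 1.
Roots in ℤ_2: f(0) = 1; f(1) = 1.
Complete factorization: f(θ) = (θ^2 + θ + 1)·(θ^4 + θ^3 + 1).
Factor degrees with multiplicity: 2 + 4 = 6.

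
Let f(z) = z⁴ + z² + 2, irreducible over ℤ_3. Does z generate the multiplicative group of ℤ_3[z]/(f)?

|GF(3^4)^×| = 3^4 − 1 = 80. Prime factorization: 80 = 2^4·5.
f is primitive ⇔ z has order 80 in GF(3)[z]/(f), i.e. z^(80/q) ≠ 1 for each prime q | 80.
z^(40) mod f = 2.
z^(16) mod f = 1
Since z^(16) = 1, the order of z divides 16 < 80; not primitive.

No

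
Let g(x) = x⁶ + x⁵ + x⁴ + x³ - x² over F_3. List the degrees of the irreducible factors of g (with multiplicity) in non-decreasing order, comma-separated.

Roots in F_3: g(0) = 0 → root; g(1) = 0 → root; g(2) = 2.
Linear factors from roots: (x), (x - 1).
Complete factorization: g(x) = (x - 1)·(x)^2·(x³ - x² + 1).
Factor degrees with multiplicity: 1 + 1 + 1 + 3 = 6.

1, 1, 1, 3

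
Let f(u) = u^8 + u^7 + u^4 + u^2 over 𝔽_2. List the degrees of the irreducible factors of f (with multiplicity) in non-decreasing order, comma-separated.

Roots in 𝔽_2: f(0) = 0 → root; f(1) = 0 → root.
Linear factors from roots: (u), (u + 1).
Complete factorization: f(u) = (u + 1)·(u)^2·(u^2 + u + 1)·(u^3 + u^2 + 1).
Factor degrees with multiplicity: 1 + 1 + 1 + 2 + 3 = 8.

1, 1, 1, 2, 3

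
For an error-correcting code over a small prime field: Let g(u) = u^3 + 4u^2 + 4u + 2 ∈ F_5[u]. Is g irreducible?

Yes

Check for roots in F_5: g(0) = 2; g(1) = 1; g(2) = 4; g(3) = 2; g(4) = 1.
No roots. A degree-3 polynomial over a field with no linear factor is irreducible.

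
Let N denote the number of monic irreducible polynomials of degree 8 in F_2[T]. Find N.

30

Gauss's count: N_{2}(8) = (1/8) Σ_{d|8} μ(8/d)·2^d.
Divisors of 8: 1, 2, 4, 8; μ(8/d) for each: 0, 0, -1, 1.
Σ = − 2^4 + 2^8 = 240.
N = 240/8 = 30.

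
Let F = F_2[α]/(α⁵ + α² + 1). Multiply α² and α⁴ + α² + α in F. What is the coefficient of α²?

Multiply in F_2[α]: (α²)·(α⁴ + α² + α) = α⁶ + α⁴ + α³.
Reduce using α⁵ ≡ α² + 1 (mod α⁵ + α² + 1).
Reduced: α⁴ + α.

0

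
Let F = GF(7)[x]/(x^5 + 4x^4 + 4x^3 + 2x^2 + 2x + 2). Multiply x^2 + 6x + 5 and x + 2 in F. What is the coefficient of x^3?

Multiply in GF(7)[x]: (x^2 + 6x + 5)·(x + 2) = x^3 + x^2 + 3x + 3.
Reduced: x^3 + x^2 + 3x + 3.

1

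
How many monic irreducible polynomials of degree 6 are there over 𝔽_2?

The number of monic irreducibles of degree 6 over GF(2) is (1/6)·Σ_{d∣6} μ(6/d) 2^d.
Divisors of 6: 1, 2, 3, 6; μ(6/d) for each: 1, -1, -1, 1.
Σ = 2^1 − 2^2 − 2^3 + 2^6 = 54.
N = 54/6 = 9.

9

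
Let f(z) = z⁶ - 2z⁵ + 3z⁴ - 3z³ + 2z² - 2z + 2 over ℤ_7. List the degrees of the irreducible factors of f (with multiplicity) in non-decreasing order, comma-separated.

Complete factorization: f(z) = (z² - 3z + 1)·(z⁴ + z³ - 2z² - 3z + 2).
Factor degrees with multiplicity: 2 + 4 = 6.

2, 4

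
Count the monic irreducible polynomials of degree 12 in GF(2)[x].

335

By the necklace-counting formula, N_2(12) = (1/12) Σ_{d|12} μ(12/d)·2^d.
Divisors of 12: 1, 2, 3, 4, 6, 12; μ(12/d) for each: 0, 1, 0, -1, -1, 1.
Σ = 2^2 − 2^4 − 2^6 + 2^12 = 4020.
N = 4020/12 = 335.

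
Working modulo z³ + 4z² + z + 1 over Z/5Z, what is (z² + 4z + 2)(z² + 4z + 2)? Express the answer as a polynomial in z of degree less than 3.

3z^2 + z

Multiply in Z/5Z[z]: (z² + 4z + 2)·(z² + 4z + 2) = z⁴ + 3z³ + z + 4.
Reduce using z³ ≡ z² + 4z + 4 (mod z³ + 4z² + z + 1).
Reduced: 3z² + z.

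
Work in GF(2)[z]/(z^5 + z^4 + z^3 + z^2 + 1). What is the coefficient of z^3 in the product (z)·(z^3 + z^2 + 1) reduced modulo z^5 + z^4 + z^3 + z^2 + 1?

Multiply in GF(2)[z]: (z)·(z^3 + z^2 + 1) = z^4 + z^3 + z.
Reduced: z^4 + z^3 + z.

1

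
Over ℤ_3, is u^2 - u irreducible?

Write g(u) = u^2 - u.
Check for roots in ℤ_3: g(0) = 0 → root; g(1) = 0 → root; g(2) = 2.
g(0) = 0, so (u) divides g(u); g is reducible.

No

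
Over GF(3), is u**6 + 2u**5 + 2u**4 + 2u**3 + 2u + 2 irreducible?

Yes

Write g(u) = u**6 + 2u**5 + 2u**4 + 2u**3 + 2u + 2.
Check for roots in GF(3): g(0) = 2; g(1) = 2; g(2) = 2.
No roots, so no linear factors.
Monic irreducibles of degree 2 over GF(3): u**2 + 1, u**2 + u + 2, u**2 + 2u + 2.
None of them divide g (all give nonzero remainder).
Degree-3 irreducible divisors: test the 8 monic irreducibles of degree 3 over GF(3).
None of them divide g (all give nonzero remainder).
No irreducible factor of degree ≤ 3 exists, so g is irreducible over GF(3).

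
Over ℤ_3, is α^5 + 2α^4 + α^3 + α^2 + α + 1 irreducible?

Write f(α) = α^5 + 2α^4 + α^3 + α^2 + α + 1.
Check for roots in ℤ_3: f(0) = 1; f(1) = 1; f(2) = 1.
No roots, so no linear factors.
Monic irreducibles of degree 2 over GF(3): α^2 + 1, α^2 + α + 2, α^2 + 2α + 2.
None of them divide f (all give nonzero remainder).
No irreducible factor of degree ≤ 2 exists, so f is irreducible over GF(3).

Yes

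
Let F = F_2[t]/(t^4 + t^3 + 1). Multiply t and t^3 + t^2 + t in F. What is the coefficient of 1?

1

Multiply in F_2[t]: (t)·(t^3 + t^2 + t) = t^4 + t^3 + t^2.
Reduce using t^4 ≡ t^3 + 1 (mod t^4 + t^3 + 1).
Reduced: t^2 + 1.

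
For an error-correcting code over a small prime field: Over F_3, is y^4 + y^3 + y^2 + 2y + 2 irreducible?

Yes

Write m(y) = y^4 + y^3 + y^2 + 2y + 2.
Check for roots in F_3: m(0) = 2; m(1) = 1; m(2) = 1.
No roots, so no linear factors.
Monic irreducibles of degree 2 over GF(3): y^2 + 1, y^2 + y + 2, y^2 + 2y + 2.
None of them divide m (all give nonzero remainder).
No irreducible factor of degree ≤ 2 exists, so m is irreducible over GF(3).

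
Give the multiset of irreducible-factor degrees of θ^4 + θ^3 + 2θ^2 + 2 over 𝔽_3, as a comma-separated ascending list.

1, 3

Write f(θ) = θ^4 + θ^3 + 2θ^2 + 2.
Roots in 𝔽_3: f(0) = 2; f(1) = 0 → root; f(2) = 1.
Linear factors from roots: (θ + 2).
Complete factorization: f(θ) = (θ + 2)·(θ^3 + 2θ^2 + θ + 1).
Factor degrees with multiplicity: 1 + 3 = 4.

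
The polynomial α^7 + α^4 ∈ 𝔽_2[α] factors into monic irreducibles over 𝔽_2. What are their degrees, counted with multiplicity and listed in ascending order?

Write g(α) = α^7 + α^4.
Roots in 𝔽_2: g(0) = 0 → root; g(1) = 0 → root.
Linear factors from roots: (α), (α + 1).
Complete factorization: g(α) = (α + 1)·(α)^4·(α^2 + α + 1).
Factor degrees with multiplicity: 1 + 1 + 1 + 1 + 1 + 2 = 7.

1, 1, 1, 1, 1, 2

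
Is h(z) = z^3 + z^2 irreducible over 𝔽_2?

No

Check for roots in 𝔽_2: h(0) = 0 → root; h(1) = 0 → root.
h(0) = 0, so (z) divides h(z); h is reducible.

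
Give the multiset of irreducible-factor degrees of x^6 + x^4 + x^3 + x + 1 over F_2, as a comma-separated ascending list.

Write h(x) = x^6 + x^4 + x^3 + x + 1.
Roots in F_2: h(0) = 1; h(1) = 1.
Complete factorization: h(x) = (x^6 + x^4 + x^3 + x + 1).
Factor degrees with multiplicity: 6 = 6.

6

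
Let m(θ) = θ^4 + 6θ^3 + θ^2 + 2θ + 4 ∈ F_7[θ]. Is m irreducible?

Check for roots in F_7: m(0) = 4; m(1) = 0 → root; m(2) = 6; m(3) = 3; m(4) = 3; m(5) = 0 → root; m(6) = 5.
m(1) = 0, so (θ − 1) divides m(θ); m is reducible.

No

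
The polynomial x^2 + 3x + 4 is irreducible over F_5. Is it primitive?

No

Write f(x) = x^2 + 3x + 4.
|GF(5^2)^×| = 5^2 − 1 = 24. Prime factorization: 24 = 2^3·3.
f is primitive ⇔ x has order 24 in GF(5)[x]/(f), i.e. x^(24/q) ≠ 1 for each prime q | 24.
x^(12) mod f = 1
x^(8) mod f = 3x + 4.
Since x^(12) = 1, the order of x divides 12 < 24; not primitive.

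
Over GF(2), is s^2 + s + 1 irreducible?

Yes

Write g(s) = s^2 + s + 1.
Check for roots in GF(2): g(0) = 1; g(1) = 1.
No roots. A degree-2 polynomial over a field with no linear factor is irreducible.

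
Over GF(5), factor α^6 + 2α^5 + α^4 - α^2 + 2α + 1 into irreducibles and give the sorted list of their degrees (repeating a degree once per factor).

1, 2, 3

Write g(α) = α^6 + 2α^5 + α^4 - α^2 + 2α + 1.
Roots in GF(5): g(0) = 1; g(1) = 1; g(2) = 0 → root; g(3) = 4; g(4) = 3.
Linear factors from roots: (α - 2).
Complete factorization: g(α) = (α - 2)·(α^2 + 2α - 1)·(α^3 + 2α^2 + α - 2).
Factor degrees with multiplicity: 1 + 2 + 3 = 6.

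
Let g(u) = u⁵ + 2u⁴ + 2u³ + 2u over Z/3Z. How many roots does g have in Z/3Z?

Evaluate at each of the 3 elements of Z/3Z:
g(0) = 0 → root; g(1) = 1; g(2) = 0 → root.
Roots: {0, 2}.

2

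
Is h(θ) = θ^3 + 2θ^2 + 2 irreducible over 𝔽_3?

Check for roots in 𝔽_3: h(0) = 2; h(1) = 2; h(2) = 0 → root.
h(2) = 0, so (θ − 2) divides h(θ); h is reducible.

No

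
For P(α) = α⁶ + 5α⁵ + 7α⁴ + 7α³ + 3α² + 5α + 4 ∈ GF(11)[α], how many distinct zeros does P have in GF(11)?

Evaluate at each of the 11 elements of GF(11):
P(0) = 4; P(1) = 10; P(2) = 0 → root; P(3) = 7; P(4) = 0 → root; P(5) = 7; P(6) = 1; P(7) = 0 → root; P(8) = 7; P(9) = 10; P(10) = 9.
Roots: {2, 4, 7}.

3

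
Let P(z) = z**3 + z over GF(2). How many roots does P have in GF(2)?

2

Evaluate at each of the 2 elements of GF(2):
P(0) = 0 → root; P(1) = 0 → root.
Roots: {0, 1}.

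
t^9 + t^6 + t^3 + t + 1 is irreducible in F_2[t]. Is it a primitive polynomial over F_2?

No

Write f(t) = t^9 + t^6 + t^3 + t + 1.
|GF(2^9)^×| = 2^9 − 1 = 511. Prime factorization: 511 = 7·73.
f is primitive ⇔ t has order 511 in GF(2)[t]/(f), i.e. t^(511/q) ≠ 1 for each prime q | 511.
t^(73) mod f = 1
t^(7) mod f = t^7.
Since t^(73) = 1, the order of t divides 73 < 511; not primitive.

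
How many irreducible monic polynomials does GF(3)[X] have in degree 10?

Gauss's count: N_{3}(10) = (1/10) Σ_{d|10} μ(10/d)·3^d.
Divisors of 10: 1, 2, 5, 10; μ(10/d) for each: 1, -1, -1, 1.
Σ = 3^1 − 3^2 − 3^5 + 3^10 = 58800.
N = 58800/10 = 5880.

5880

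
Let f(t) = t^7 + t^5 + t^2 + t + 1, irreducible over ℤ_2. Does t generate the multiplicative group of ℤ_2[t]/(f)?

|GF(2^7)^×| = 2^7 − 1 = 127. Prime factorization: 127 = 127.
f is primitive ⇔ t has order 127 in GF(2)[t]/(f), i.e. t^(127/q) ≠ 1 for each prime q | 127.
t^(1) mod f = t.
None equal 1, so t has full order 127; f is primitive.

Yes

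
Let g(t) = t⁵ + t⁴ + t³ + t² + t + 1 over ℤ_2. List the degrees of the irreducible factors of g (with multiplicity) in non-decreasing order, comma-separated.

Roots in ℤ_2: g(0) = 1; g(1) = 0 → root.
Linear factors from roots: (t + 1).
Complete factorization: g(t) = (t + 1)·(t² + t + 1)^2.
Factor degrees with multiplicity: 1 + 2 + 2 = 5.

1, 2, 2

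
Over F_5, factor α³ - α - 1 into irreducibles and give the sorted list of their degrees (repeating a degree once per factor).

Write f(α) = α³ - α - 1.
Roots in F_5: f(0) = 4; f(1) = 4; f(2) = 0 → root; f(3) = 3; f(4) = 4.
Linear factors from roots: (α - 2).
Complete factorization: f(α) = (α - 2)·(α² + 2α - 2).
Factor degrees with multiplicity: 1 + 2 = 3.

1, 2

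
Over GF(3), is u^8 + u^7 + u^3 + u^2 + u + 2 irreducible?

Write g(u) = u^8 + u^7 + u^3 + u^2 + u + 2.
Check for roots in GF(3): g(0) = 2; g(1) = 1; g(2) = 1.
No roots, so no linear factors.
Monic irreducibles of degree 2 over GF(3): u^2 + 1, u^2 + u + 2, u^2 + 2u + 2.
None of them divide g (all give nonzero remainder).
Degree-3 irreducible divisors: test the 8 monic irreducibles of degree 3 over GF(3).
None of them divide g (all give nonzero remainder).
Degree-4 irreducible divisors: test the 18 monic irreducibles of degree 4 over GF(3).
None of them divide g (all give nonzero remainder).
No irreducible factor of degree ≤ 4 exists, so g is irreducible over GF(3).

Yes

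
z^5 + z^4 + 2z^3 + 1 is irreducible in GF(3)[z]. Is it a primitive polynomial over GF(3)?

Yes

Write f(z) = z^5 + z^4 + 2z^3 + 1.
|GF(3^5)^×| = 3^5 − 1 = 242. Prime factorization: 242 = 2·11^2.
f is primitive ⇔ z has order 242 in GF(3)[z]/(f), i.e. z^(242/q) ≠ 1 for each prime q | 242.
z^(121) mod f = 2.
z^(22) mod f = z^4 + z^2 + 2z + 2.
None equal 1, so z has full order 242; f is primitive.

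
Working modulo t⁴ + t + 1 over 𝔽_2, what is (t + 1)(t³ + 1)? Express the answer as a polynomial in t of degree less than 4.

t^3

Multiply in 𝔽_2[t]: (t + 1)·(t³ + 1) = t⁴ + t³ + t + 1.
Reduce using t⁴ ≡ t + 1 (mod t⁴ + t + 1).
Reduced: t³.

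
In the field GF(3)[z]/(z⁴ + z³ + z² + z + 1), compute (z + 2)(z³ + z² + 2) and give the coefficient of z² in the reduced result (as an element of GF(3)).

1

Multiply in GF(3)[z]: (z + 2)·(z³ + z² + 2) = z⁴ + 2z² + 2z + 1.
Reduce using z⁴ ≡ 2z³ + 2z² + 2z + 2 (mod z⁴ + z³ + z² + z + 1).
Reduced: 2z³ + z² + z.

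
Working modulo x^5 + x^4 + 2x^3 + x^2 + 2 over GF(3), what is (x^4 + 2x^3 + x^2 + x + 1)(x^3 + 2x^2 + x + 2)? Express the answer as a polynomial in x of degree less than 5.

Multiply in GF(3)[x]: (x^4 + 2x^3 + x^2 + x + 1)·(x^3 + 2x^2 + x + 2) = x^7 + x^6 + x^4 + 2x^3 + 2x^2 + 2.
Reduce using x^5 ≡ 2x^4 + x^3 + 2x^2 + 1 (mod x^5 + x^4 + 2x^3 + x^2 + 2).
Reduced: 2x^4 + 2x^2.

2x^4 + 2x^2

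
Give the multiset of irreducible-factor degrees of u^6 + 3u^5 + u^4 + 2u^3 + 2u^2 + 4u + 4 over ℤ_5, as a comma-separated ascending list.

2, 2, 2

Write f(u) = u^6 + 3u^5 + u^4 + 2u^3 + 2u^2 + 4u + 4.
Roots in ℤ_5: f(0) = 4; f(1) = 2; f(2) = 2; f(3) = 2; f(4) = 4.
Complete factorization: f(u) = (u^2 + 3)·(u^2 + u + 2)·(u^2 + 2u + 4).
Factor degrees with multiplicity: 2 + 2 + 2 = 6.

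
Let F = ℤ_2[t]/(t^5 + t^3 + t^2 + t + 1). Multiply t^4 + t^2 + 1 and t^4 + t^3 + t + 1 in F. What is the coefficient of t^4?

0

Multiply in ℤ_2[t]: (t^4 + t^2 + 1)·(t^4 + t^3 + t + 1) = t^8 + t^7 + t^6 + t^2 + t + 1.
Reduce using t^5 ≡ t^3 + t^2 + t + 1 (mod t^5 + t^3 + t^2 + t + 1).
Reduced: t + 1.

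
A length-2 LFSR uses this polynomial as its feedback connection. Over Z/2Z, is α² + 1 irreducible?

No

Write h(α) = α² + 1.
Check for roots in Z/2Z: h(0) = 1; h(1) = 0 → root.
h(1) = 0, so (α − 1) divides h(α); h is reducible.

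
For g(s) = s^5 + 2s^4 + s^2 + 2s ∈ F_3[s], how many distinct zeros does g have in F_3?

3

Evaluate at each of the 3 elements of F_3:
g(0) = 0 → root; g(1) = 0 → root; g(2) = 0 → root.
Roots: {0, 1, 2}.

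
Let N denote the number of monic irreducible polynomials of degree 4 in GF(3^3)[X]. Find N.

132678

By the necklace-counting formula, N_27(4) = (1/4) Σ_{d|4} μ(4/d)·27^d.
Divisors of 4: 1, 2, 4; μ(4/d) for each: 0, -1, 1.
Σ = − 27^2 + 27^4 = 530712.
N = 530712/4 = 132678.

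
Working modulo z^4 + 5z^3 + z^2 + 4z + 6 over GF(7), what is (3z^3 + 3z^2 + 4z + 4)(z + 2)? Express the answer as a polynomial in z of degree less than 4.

Multiply in GF(7)[z]: (3z^3 + 3z^2 + 4z + 4)·(z + 2) = 3z^4 + 2z^3 + 3z^2 + 5z + 1.
Reduce using z^4 ≡ 2z^3 + 6z^2 + 3z + 1 (mod z^4 + 5z^3 + z^2 + 4z + 6).
Reduced: z^3 + 4.

z^3 + 4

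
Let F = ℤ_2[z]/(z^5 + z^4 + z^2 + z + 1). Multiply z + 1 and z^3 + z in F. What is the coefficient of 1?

0

Multiply in ℤ_2[z]: (z + 1)·(z^3 + z) = z^4 + z^3 + z^2 + z.
Reduced: z^4 + z^3 + z^2 + z.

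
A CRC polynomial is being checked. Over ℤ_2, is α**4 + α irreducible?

Write P(α) = α**4 + α.
Check for roots in ℤ_2: P(0) = 0 → root; P(1) = 0 → root.
P(0) = 0, so (α) divides P(α); P is reducible.

No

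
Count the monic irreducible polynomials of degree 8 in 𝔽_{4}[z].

By the necklace-counting formula, N_4(8) = (1/8) Σ_{d|8} μ(8/d)·4^d.
Divisors of 8: 1, 2, 4, 8; μ(8/d) for each: 0, 0, -1, 1.
Σ = − 4^4 + 4^8 = 65280.
N = 65280/8 = 8160.

8160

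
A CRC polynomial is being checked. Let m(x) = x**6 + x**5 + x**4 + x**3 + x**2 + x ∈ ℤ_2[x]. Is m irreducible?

No

Check for roots in ℤ_2: m(0) = 0 → root; m(1) = 0 → root.
m(0) = 0, so (x) divides m(x); m is reducible.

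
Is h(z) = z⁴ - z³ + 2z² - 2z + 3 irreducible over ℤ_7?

Check for roots in ℤ_7: h(0) = 3; h(1) = 3; h(2) = 1; h(3) = 6; h(4) = 2; h(5) = 4; h(6) = 2.
No roots, so no linear factors.
Degree-2 irreducible divisors: test the 21 monic irreducibles of degree 2 over GF(7).
None of them divide h (all give nonzero remainder).
No irreducible factor of degree ≤ 2 exists, so h is irreducible over GF(7).

Yes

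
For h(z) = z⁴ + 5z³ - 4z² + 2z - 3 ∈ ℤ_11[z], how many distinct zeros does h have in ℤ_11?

2

Evaluate at each of the 11 elements of ℤ_11:
h(0) = 8; h(1) = 1; h(2) = 8; h(3) = 7; h(4) = 0 → root; h(5) = 2; h(6) = 8; h(7) = 4; h(8) = 0 → root; h(9) = 8; h(10) = 9.
Roots: {4, 8}.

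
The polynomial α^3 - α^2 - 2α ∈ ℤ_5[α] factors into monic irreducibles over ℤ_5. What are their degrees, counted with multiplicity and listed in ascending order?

1, 1, 1

Write f(α) = α^3 - α^2 - 2α.
Roots in ℤ_5: f(0) = 0 → root; f(1) = 3; f(2) = 0 → root; f(3) = 2; f(4) = 0 → root.
Linear factors from roots: (α), (α - 2), (α + 1).
Complete factorization: f(α) = (α)·(α + 1)·(α - 2).
Factor degrees with multiplicity: 1 + 1 + 1 = 3.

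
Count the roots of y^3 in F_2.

Write g(y) = y^3.
Evaluate at each of the 2 elements of F_2:
g(0) = 0 → root; g(1) = 1.
Roots: {0}.

1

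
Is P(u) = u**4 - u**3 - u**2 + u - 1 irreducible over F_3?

Check for roots in F_3: P(0) = 2; P(1) = 2; P(2) = 2.
No roots, so no linear factors.
Monic irreducibles of degree 2 over GF(3): u**2 + 1, u**2 + u - 1, u**2 - u - 1.
None of them divide P (all give nonzero remainder).
No irreducible factor of degree ≤ 2 exists, so P is irreducible over GF(3).

Yes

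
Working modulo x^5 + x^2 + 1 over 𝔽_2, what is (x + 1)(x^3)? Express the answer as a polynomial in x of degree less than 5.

Multiply in 𝔽_2[x]: (x + 1)·(x^3) = x^4 + x^3.
Reduced: x^4 + x^3.

x^4 + x^3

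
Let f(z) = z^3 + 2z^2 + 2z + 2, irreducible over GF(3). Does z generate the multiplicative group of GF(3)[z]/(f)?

|GF(3^3)^×| = 3^3 − 1 = 26. Prime factorization: 26 = 2·13.
f is primitive ⇔ z has order 26 in GF(3)[z]/(f), i.e. z^(26/q) ≠ 1 for each prime q | 26.
z^(13) mod f = 1
z^(2) mod f = z^2.
Since z^(13) = 1, the order of z divides 13 < 26; not primitive.

No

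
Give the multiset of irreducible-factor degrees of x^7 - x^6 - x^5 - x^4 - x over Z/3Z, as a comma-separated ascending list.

Write h(x) = x^7 - x^6 - x^5 - x^4 - x.
Roots in Z/3Z: h(0) = 0 → root; h(1) = 0 → root; h(2) = 2.
Linear factors from roots: (x), (x - 1).
Complete factorization: h(x) = (x)·(x - 1)^2·(x^2 + 1)·(x^2 + x - 1).
Factor degrees with multiplicity: 1 + 1 + 1 + 2 + 2 = 7.

1, 1, 1, 2, 2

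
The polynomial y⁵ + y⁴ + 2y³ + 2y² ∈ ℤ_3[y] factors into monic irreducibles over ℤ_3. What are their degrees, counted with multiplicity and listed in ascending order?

1, 1, 1, 1, 1

Write g(y) = y⁵ + y⁴ + 2y³ + 2y².
Roots in ℤ_3: g(0) = 0 → root; g(1) = 0 → root; g(2) = 0 → root.
Linear factors from roots: (y), (y + 2), (y + 1).
Complete factorization: g(y) = (y + 2)·(y)^2·(y + 1)^2.
Factor degrees with multiplicity: 1 + 1 + 1 + 1 + 1 = 5.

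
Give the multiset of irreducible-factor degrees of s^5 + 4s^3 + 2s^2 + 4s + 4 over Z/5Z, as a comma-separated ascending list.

1, 1, 1, 2

Write g(s) = s^5 + 4s^3 + 2s^2 + 4s + 4.
Roots in Z/5Z: g(0) = 4; g(1) = 0 → root; g(2) = 4; g(3) = 0 → root; g(4) = 2.
Linear factors from roots: (s + 4), (s + 2).
Complete factorization: g(s) = (s + 2)·(s + 4)^2·(s^2 + 2).
Factor degrees with multiplicity: 1 + 1 + 1 + 2 = 5.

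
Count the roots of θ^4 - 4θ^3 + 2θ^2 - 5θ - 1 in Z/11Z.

Write f(θ) = θ^4 - 4θ^3 + 2θ^2 - 5θ - 1.
Evaluate at each of the 11 elements of Z/11Z:
f(0) = 10; f(1) = 4; f(2) = 3; f(3) = 8; f(4) = 0 → root; f(5) = 6; f(6) = 0 → root; f(7) = 2; f(8) = 1; f(9) = 10; f(10) = 0 → root.
Roots: {4, 6, 10}.

3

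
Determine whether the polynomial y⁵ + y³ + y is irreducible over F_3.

Write P(y) = y⁵ + y³ + y.
Check for roots in F_3: P(0) = 0 → root; P(1) = 0 → root; P(2) = 0 → root.
P(0) = 0, so (y) divides P(y); P is reducible.

No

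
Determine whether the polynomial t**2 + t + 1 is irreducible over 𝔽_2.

Yes

Write f(t) = t**2 + t + 1.
Check for roots in 𝔽_2: f(0) = 1; f(1) = 1.
No roots. A degree-2 polynomial over a field with no linear factor is irreducible.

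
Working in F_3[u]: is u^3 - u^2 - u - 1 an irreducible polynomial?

Yes

Write h(u) = u^3 - u^2 - u - 1.
Check for roots in F_3: h(0) = 2; h(1) = 1; h(2) = 1.
No roots. A degree-3 polynomial over a field with no linear factor is irreducible.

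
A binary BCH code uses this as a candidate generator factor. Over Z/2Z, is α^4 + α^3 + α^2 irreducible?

Write g(α) = α^4 + α^3 + α^2.
Check for roots in Z/2Z: g(0) = 0 → root; g(1) = 1.
g(0) = 0, so (α) divides g(α); g is reducible.

No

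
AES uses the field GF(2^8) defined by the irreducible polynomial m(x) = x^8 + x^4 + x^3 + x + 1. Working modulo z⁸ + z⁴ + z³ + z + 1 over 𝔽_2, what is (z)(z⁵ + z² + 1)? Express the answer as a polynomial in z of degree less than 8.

Multiply in 𝔽_2[z]: (z)·(z⁵ + z² + 1) = z⁶ + z³ + z.
Reduced: z⁶ + z³ + z.

z^6 + z^3 + z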